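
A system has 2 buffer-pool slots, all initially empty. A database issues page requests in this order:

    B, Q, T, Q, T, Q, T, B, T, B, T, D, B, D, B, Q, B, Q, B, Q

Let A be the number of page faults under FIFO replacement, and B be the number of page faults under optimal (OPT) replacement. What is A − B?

1

Under FIFO: F F F . . . . F . . . F . . . F F . . . → 7 faults.
Under OPT: F F F . . . . F . . . F . . . F . . . . → 6 faults.
A − B = 7 − 6 = 1.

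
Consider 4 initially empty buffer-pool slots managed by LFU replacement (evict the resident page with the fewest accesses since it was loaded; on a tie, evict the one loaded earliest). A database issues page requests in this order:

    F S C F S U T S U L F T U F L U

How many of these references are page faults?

8

F: miss, frames {F}
S: miss, frames {F,S}
C: miss, frames {F,S,C}
F: hit
S: hit
U: miss, frames {F,S,C,U}
T: miss, evict C, frames {F,S,U,T}
S: hit
U: hit
L: miss, evict T, frames {F,S,U,L}
F: hit
T: miss, evict L, frames {F,S,U,T}
U: hit
F: hit
L: miss, evict T, frames {F,S,U,L}
U: hit
Page faults: 8.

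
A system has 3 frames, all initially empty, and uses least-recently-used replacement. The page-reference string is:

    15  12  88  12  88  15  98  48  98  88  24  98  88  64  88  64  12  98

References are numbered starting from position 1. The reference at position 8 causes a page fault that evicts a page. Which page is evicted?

88

pos 1: 15: miss, frames [15]
pos 2: 12: miss, frames [15, 12]
pos 3: 88: miss, frames [15, 12, 88]
pos 4: 12: hit
pos 5: 88: hit
pos 6: 15: hit
pos 7: 98: miss, evict 12, frames [88, 15, 98]
pos 8: 48: miss, evict 88, frames [15, 98, 48]
At position 8, page 88 is evicted.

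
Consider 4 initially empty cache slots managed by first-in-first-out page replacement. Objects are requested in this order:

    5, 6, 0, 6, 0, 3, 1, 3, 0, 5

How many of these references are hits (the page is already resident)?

5: fault, frames [5]
6: fault, frames [5, 6]
0: fault, frames [5, 6, 0]
6: hit
0: hit
3: fault, frames [5, 6, 0, 3]
1: fault, evict 5, frames [6, 0, 3, 1]
3: hit
0: hit
5: fault, evict 6, frames [0, 3, 1, 5]
Hits: 4.

4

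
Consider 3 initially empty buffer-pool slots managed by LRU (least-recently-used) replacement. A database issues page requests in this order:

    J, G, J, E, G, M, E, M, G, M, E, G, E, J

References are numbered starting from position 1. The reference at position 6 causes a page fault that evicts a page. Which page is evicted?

J

pos 1: J -> fault, frames [J]
pos 2: G -> fault, frames [J, G]
pos 3: J -> hit
pos 4: E -> fault, frames [G, J, E]
pos 5: G -> hit
pos 6: M -> fault, evict J, frames [E, G, M]
At position 6, page J is evicted.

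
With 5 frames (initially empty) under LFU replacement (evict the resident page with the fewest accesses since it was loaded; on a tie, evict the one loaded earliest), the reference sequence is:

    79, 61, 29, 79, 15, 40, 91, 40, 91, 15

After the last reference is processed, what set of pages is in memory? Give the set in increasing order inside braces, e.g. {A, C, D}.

{15, 29, 40, 79, 91}

79: fault, frames {79}
61: fault, frames {79,61}
29: fault, frames {79,61,29}
79: hit
15: fault, frames {79,61,29,15}
40: fault, frames {79,61,29,15,40}
91: fault, evict 61, frames {79,29,15,40,91}
40: hit
91: hit
15: hit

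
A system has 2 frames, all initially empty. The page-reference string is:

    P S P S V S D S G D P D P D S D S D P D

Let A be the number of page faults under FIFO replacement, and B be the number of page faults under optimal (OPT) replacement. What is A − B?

3

Under FIFO: F F . . F . F F F F F . . . F F . . F . → 11 faults.
Under OPT: F F . . F . F . F . F . . . F . . . F . → 8 faults.
A − B = 11 − 8 = 3.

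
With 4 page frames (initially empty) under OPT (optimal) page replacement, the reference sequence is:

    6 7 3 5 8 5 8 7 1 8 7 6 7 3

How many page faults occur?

6: miss, frames (6)
7: miss, frames (6 7)
3: miss, frames (6 7 3)
5: miss, frames (6 7 3 5)
8: miss, evict 3, frames (6 7 5 8)
5: hit
8: hit
7: hit
1: miss, evict 5, frames (6 7 8 1)
8: hit
7: hit
6: hit
7: hit
3: miss, evict 1, frames (6 7 8 3)
Page faults: 7.

7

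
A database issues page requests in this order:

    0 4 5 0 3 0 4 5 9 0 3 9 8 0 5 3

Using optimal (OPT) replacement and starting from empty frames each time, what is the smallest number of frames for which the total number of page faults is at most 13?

2

f=1: 16 faults
f=2: 11 faults
f=3: 8 faults
f=4: 6 faults
f=5: 6 faults
f=6: 6 faults
Smallest f with faults ≤ 13 is 2.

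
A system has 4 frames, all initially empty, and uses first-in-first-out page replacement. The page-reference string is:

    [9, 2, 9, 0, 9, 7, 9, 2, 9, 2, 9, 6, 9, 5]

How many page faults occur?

7

9: fault, frames [9]
2: fault, frames [9, 2]
9: hit
0: fault, frames [9, 2, 0]
9: hit
7: fault, frames [9, 2, 0, 7]
9: hit
2: hit
9: hit
2: hit
9: hit
6: fault, evict 9, frames [2, 0, 7, 6]
9: fault, evict 2, frames [0, 7, 6, 9]
5: fault, evict 0, frames [7, 6, 9, 5]
Page faults: 7.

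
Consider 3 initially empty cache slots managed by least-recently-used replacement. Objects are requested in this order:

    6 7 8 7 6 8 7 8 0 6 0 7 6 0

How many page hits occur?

6 -> miss, frames {6}
7 -> miss, frames {6,7}
8 -> miss, frames {6,7,8}
7 -> hit
6 -> hit
8 -> hit
7 -> hit
8 -> hit
0 -> miss, evict 6, frames {7,8,0}
6 -> miss, evict 7, frames {8,0,6}
0 -> hit
7 -> miss, evict 8, frames {6,0,7}
6 -> hit
0 -> hit
Hits: 8.

8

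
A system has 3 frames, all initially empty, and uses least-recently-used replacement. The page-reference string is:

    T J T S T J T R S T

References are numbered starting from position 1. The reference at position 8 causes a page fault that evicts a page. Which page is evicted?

pos 1: T: fault, frames {T}
pos 2: J: fault, frames {T,J}
pos 3: T: hit
pos 4: S: fault, frames {J,T,S}
pos 5: T: hit
pos 6: J: hit
pos 7: T: hit
pos 8: R: fault, evict S, frames {J,T,R}
At position 8, page S is evicted.

S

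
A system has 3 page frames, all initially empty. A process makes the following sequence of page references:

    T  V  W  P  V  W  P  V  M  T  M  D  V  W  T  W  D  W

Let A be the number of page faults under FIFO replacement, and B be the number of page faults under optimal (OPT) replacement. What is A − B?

Under FIFO: F F F F . . . . F F . F F F F . F . → 11 faults.
Under OPT: F F F F . . . . F F . F . F . . . . → 8 faults.
A − B = 11 − 8 = 3.

3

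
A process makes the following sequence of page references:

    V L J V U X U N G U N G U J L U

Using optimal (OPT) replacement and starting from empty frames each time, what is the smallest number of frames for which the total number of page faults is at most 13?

2

f=1: 16 faults
f=2: 11 faults
f=3: 9 faults
f=4: 8 faults
f=5: 7 faults
f=6: 7 faults
f=7: 7 faults
Smallest f with faults ≤ 13 is 2.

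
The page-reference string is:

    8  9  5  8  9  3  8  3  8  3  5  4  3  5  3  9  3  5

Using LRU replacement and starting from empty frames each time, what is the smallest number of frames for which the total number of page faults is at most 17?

f=1: 18 faults
f=2: 13 faults
f=3: 7 faults
f=4: 6 faults
f=5: 5 faults
Smallest f with faults ≤ 17 is 2.

2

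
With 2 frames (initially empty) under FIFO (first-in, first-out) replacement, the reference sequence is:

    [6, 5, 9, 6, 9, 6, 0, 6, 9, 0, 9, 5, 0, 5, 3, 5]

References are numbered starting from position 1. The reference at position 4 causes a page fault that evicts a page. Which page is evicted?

5

pos 1: 6 → fault, frames [6]
pos 2: 5 → fault, frames [6, 5]
pos 3: 9 → fault, evict 6, frames [5, 9]
pos 4: 6 → fault, evict 5, frames [9, 6]
At position 4, page 5 is evicted.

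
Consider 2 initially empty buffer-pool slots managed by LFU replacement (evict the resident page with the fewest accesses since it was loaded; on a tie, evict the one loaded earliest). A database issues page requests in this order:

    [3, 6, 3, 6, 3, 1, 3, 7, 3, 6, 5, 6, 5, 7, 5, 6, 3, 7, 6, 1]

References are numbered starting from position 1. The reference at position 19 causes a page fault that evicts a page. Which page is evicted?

pos 1: 3: miss, frames {3}
pos 2: 6: miss, frames {3,6}
pos 3: 3: hit
pos 4: 6: hit
pos 5: 3: hit
pos 6: 1: miss, evict 6, frames {3,1}
pos 7: 3: hit
pos 8: 7: miss, evict 1, frames {3,7}
pos 9: 3: hit
pos 10: 6: miss, evict 7, frames {3,6}
pos 11: 5: miss, evict 6, frames {3,5}
pos 12: 6: miss, evict 5, frames {3,6}
pos 13: 5: miss, evict 6, frames {3,5}
pos 14: 7: miss, evict 5, frames {3,7}
pos 15: 5: miss, evict 7, frames {3,5}
pos 16: 6: miss, evict 5, frames {3,6}
pos 17: 3: hit
pos 18: 7: miss, evict 6, frames {3,7}
pos 19: 6: miss, evict 7, frames {3,6}
At position 19, page 7 is evicted.

7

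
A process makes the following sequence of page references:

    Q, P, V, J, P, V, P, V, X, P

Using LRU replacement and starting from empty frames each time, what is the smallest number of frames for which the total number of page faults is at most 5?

3

f=1: 10 faults
f=2: 8 faults
f=3: 5 faults
f=4: 5 faults
f=5: 5 faults
Smallest f with faults ≤ 5 is 3.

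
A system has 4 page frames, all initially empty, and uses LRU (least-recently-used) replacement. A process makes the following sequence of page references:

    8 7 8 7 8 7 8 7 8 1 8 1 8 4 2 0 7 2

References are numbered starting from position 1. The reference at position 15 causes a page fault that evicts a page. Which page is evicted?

pos 1: 8: fault, frames [8]
pos 2: 7: fault, frames [8, 7]
pos 3: 8: hit
pos 4: 7: hit
pos 5: 8: hit
pos 6: 7: hit
pos 7: 8: hit
pos 8: 7: hit
pos 9: 8: hit
pos 10: 1: fault, frames [7, 8, 1]
pos 11: 8: hit
pos 12: 1: hit
pos 13: 8: hit
pos 14: 4: fault, frames [7, 1, 8, 4]
pos 15: 2: fault, evict 7, frames [1, 8, 4, 2]
At position 15, page 7 is evicted.

7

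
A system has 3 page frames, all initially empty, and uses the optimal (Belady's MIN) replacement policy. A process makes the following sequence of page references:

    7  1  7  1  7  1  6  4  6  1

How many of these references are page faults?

4

7 → fault, frames {7}
1 → fault, frames {7,1}
7 → hit
1 → hit
7 → hit
1 → hit
6 → fault, frames {7,1,6}
4 → fault, evict 7, frames {1,6,4}
6 → hit
1 → hit
Page faults: 4.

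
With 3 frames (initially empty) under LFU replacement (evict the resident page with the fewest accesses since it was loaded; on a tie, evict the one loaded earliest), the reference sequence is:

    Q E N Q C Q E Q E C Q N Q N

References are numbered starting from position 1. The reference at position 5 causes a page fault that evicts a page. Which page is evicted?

pos 1: Q → fault, frames {Q}
pos 2: E → fault, frames {Q,E}
pos 3: N → fault, frames {Q,E,N}
pos 4: Q → hit
pos 5: C → fault, evict E, frames {Q,N,C}
At position 5, page E is evicted.

E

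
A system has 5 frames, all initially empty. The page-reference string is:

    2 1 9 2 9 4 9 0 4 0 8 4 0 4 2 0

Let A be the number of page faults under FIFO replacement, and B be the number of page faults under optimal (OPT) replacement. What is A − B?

1

Under FIFO: F F F . . F . F . . F . . . F . → 7 faults.
Under OPT: F F F . . F . F . . F . . . . . → 6 faults.
A − B = 7 − 6 = 1.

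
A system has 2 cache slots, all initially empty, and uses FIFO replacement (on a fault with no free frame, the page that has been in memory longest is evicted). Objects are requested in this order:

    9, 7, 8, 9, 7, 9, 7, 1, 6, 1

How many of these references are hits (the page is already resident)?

3

9 → fault, frames {9}
7 → fault, frames {9,7}
8 → fault, evict 9, frames {7,8}
9 → fault, evict 7, frames {8,9}
7 → fault, evict 8, frames {9,7}
9 → hit
7 → hit
1 → fault, evict 9, frames {7,1}
6 → fault, evict 7, frames {1,6}
1 → hit
Hits: 3.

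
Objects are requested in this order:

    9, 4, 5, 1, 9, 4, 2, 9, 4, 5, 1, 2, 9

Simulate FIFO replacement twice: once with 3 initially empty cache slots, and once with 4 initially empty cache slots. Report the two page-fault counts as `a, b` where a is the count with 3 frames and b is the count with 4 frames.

3 frames: F F F F F F F . . F F . F → 10 faults.
4 frames: F F F F . . F F F F F F F → 11 faults.
11 > 10: adding a frame increased faults — Belady's anomaly.

10, 11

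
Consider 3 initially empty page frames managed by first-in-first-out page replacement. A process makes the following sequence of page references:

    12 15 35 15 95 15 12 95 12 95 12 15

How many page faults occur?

6

12 → fault, frames (12)
15 → fault, frames (12 15)
35 → fault, frames (12 15 35)
15 → hit
95 → fault, evict 12, frames (15 35 95)
15 → hit
12 → fault, evict 15, frames (35 95 12)
95 → hit
12 → hit
95 → hit
12 → hit
15 → fault, evict 35, frames (95 12 15)
Page faults: 6.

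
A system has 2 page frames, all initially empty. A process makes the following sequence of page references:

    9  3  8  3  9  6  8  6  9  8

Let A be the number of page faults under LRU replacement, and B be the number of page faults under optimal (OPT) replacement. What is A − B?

Under LRU: F F F . F F F . F F → 8 faults.
Under OPT: F F F . F F . . F . → 6 faults.
A − B = 8 − 6 = 2.

2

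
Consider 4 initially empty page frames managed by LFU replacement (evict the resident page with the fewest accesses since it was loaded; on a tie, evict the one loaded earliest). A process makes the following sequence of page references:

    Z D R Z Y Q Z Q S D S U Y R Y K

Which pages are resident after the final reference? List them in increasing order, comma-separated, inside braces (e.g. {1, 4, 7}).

Z -> miss, frames {Z}
D -> miss, frames {Z,D}
R -> miss, frames {Z,D,R}
Z -> hit
Y -> miss, frames {Z,D,R,Y}
Q -> miss, evict D, frames {Z,R,Y,Q}
Z -> hit
Q -> hit
S -> miss, evict R, frames {Z,Y,Q,S}
D -> miss, evict Y, frames {Z,Q,S,D}
S -> hit
U -> miss, evict D, frames {Z,Q,S,U}
Y -> miss, evict U, frames {Z,Q,S,Y}
R -> miss, evict Y, frames {Z,Q,S,R}
Y -> miss, evict R, frames {Z,Q,S,Y}
K -> miss, evict Y, frames {Z,Q,S,K}

{K, Q, S, Z}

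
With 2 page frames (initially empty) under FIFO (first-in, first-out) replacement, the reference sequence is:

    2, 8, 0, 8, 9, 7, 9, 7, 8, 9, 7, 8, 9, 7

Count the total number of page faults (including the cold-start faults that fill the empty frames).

2 → fault, frames {2}
8 → fault, frames {2,8}
0 → fault, evict 2, frames {8,0}
8 → hit
9 → fault, evict 8, frames {0,9}
7 → fault, evict 0, frames {9,7}
9 → hit
7 → hit
8 → fault, evict 9, frames {7,8}
9 → fault, evict 7, frames {8,9}
7 → fault, evict 8, frames {9,7}
8 → fault, evict 9, frames {7,8}
9 → fault, evict 7, frames {8,9}
7 → fault, evict 8, frames {9,7}
Page faults: 11.

11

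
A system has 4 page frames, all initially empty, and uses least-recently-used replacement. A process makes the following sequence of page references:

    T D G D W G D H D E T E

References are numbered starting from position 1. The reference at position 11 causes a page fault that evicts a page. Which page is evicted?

pos 1: T → fault, frames [T]
pos 2: D → fault, frames [T, D]
pos 3: G → fault, frames [T, D, G]
pos 4: D → hit
pos 5: W → fault, frames [T, G, D, W]
pos 6: G → hit
pos 7: D → hit
pos 8: H → fault, evict T, frames [W, G, D, H]
pos 9: D → hit
pos 10: E → fault, evict W, frames [G, H, D, E]
pos 11: T → fault, evict G, frames [H, D, E, T]
At position 11, page G is evicted.

G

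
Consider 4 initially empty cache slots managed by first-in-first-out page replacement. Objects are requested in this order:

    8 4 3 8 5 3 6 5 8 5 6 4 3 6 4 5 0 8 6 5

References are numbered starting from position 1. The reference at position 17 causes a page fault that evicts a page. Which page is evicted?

8

pos 1: 8 → miss, frames (8)
pos 2: 4 → miss, frames (8 4)
pos 3: 3 → miss, frames (8 4 3)
pos 4: 8 → hit
pos 5: 5 → miss, frames (8 4 3 5)
pos 6: 3 → hit
pos 7: 6 → miss, evict 8, frames (4 3 5 6)
pos 8: 5 → hit
pos 9: 8 → miss, evict 4, frames (3 5 6 8)
pos 10: 5 → hit
pos 11: 6 → hit
pos 12: 4 → miss, evict 3, frames (5 6 8 4)
pos 13: 3 → miss, evict 5, frames (6 8 4 3)
pos 14: 6 → hit
pos 15: 4 → hit
pos 16: 5 → miss, evict 6, frames (8 4 3 5)
pos 17: 0 → miss, evict 8, frames (4 3 5 0)
At position 17, page 8 is evicted.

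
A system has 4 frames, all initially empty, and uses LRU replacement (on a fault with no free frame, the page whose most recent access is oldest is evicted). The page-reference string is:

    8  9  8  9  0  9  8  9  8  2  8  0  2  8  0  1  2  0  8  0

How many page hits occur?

15

8 -> fault, frames (8)
9 -> fault, frames (8 9)
8 -> hit
9 -> hit
0 -> fault, frames (8 9 0)
9 -> hit
8 -> hit
9 -> hit
8 -> hit
2 -> fault, frames (0 9 8 2)
8 -> hit
0 -> hit
2 -> hit
8 -> hit
0 -> hit
1 -> fault, evict 9, frames (2 8 0 1)
2 -> hit
0 -> hit
8 -> hit
0 -> hit
Hits: 15.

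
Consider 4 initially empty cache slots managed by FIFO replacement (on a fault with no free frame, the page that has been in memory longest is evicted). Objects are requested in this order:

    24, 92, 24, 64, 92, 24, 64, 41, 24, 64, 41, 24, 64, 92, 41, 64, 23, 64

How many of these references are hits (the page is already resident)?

24 -> fault, frames [24]
92 -> fault, frames [24, 92]
24 -> hit
64 -> fault, frames [24, 92, 64]
92 -> hit
24 -> hit
64 -> hit
41 -> fault, frames [24, 92, 64, 41]
24 -> hit
64 -> hit
41 -> hit
24 -> hit
64 -> hit
92 -> hit
41 -> hit
64 -> hit
23 -> fault, evict 24, frames [92, 64, 41, 23]
64 -> hit
Hits: 13.

13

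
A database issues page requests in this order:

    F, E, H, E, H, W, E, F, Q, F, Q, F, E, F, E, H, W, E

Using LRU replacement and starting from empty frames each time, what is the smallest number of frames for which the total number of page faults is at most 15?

f=1: 18 faults
f=2: 11 faults
f=3: 8 faults
f=4: 7 faults
f=5: 5 faults
Smallest f with faults ≤ 15 is 2.

2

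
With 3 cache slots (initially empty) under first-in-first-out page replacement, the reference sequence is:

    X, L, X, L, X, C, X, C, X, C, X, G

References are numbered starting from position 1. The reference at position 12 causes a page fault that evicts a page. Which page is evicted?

X

pos 1: X: fault, frames {X}
pos 2: L: fault, frames {X,L}
pos 3: X: hit
pos 4: L: hit
pos 5: X: hit
pos 6: C: fault, frames {X,L,C}
pos 7: X: hit
pos 8: C: hit
pos 9: X: hit
pos 10: C: hit
pos 11: X: hit
pos 12: G: fault, evict X, frames {L,C,G}
At position 12, page X is evicted.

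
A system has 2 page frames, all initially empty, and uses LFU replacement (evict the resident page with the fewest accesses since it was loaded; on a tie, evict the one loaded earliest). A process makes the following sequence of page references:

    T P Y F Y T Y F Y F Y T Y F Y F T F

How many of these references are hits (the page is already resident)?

8

T → miss, frames [T]
P → miss, frames [T, P]
Y → miss, evict T, frames [P, Y]
F → miss, evict P, frames [Y, F]
Y → hit
T → miss, evict F, frames [Y, T]
Y → hit
F → miss, evict T, frames [Y, F]
Y → hit
F → hit
Y → hit
T → miss, evict F, frames [Y, T]
Y → hit
F → miss, evict T, frames [Y, F]
Y → hit
F → hit
T → miss, evict F, frames [Y, T]
F → miss, evict T, frames [Y, F]
Hits: 8.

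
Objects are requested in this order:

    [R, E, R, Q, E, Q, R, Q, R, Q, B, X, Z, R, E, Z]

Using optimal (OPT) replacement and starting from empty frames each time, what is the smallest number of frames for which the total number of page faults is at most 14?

f=1: 16 faults
f=2: 8 faults
f=3: 6 faults
f=4: 6 faults
f=5: 6 faults
f=6: 6 faults
Smallest f with faults ≤ 14 is 2.

2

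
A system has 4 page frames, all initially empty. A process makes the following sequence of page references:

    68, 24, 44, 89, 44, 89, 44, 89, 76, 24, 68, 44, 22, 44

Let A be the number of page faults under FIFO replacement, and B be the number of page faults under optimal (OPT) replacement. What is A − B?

Under FIFO: F F F F . . . . F . F . F F → 8 faults.
Under OPT: F F F F . . . . F . . . F . → 6 faults.
A − B = 8 − 6 = 2.

2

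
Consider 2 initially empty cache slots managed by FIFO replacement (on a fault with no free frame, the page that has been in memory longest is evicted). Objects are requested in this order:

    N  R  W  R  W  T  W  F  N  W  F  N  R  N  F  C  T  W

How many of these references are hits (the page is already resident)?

4

N: fault, frames {N}
R: fault, frames {N,R}
W: fault, evict N, frames {R,W}
R: hit
W: hit
T: fault, evict R, frames {W,T}
W: hit
F: fault, evict W, frames {T,F}
N: fault, evict T, frames {F,N}
W: fault, evict F, frames {N,W}
F: fault, evict N, frames {W,F}
N: fault, evict W, frames {F,N}
R: fault, evict F, frames {N,R}
N: hit
F: fault, evict N, frames {R,F}
C: fault, evict R, frames {F,C}
T: fault, evict F, frames {C,T}
W: fault, evict C, frames {T,W}
Hits: 4.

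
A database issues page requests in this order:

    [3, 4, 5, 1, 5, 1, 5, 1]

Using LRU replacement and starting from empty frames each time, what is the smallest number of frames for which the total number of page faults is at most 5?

f=1: 8 faults
f=2: 4 faults
f=3: 4 faults
f=4: 4 faults
Smallest f with faults ≤ 5 is 2.

2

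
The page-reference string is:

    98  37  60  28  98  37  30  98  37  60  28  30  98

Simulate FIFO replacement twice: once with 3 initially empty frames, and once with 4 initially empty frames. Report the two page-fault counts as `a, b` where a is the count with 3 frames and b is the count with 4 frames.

10, 11

3 frames: F F F F F F F . . F F . F → 10 faults.
4 frames: F F F F . . F F F F F F F → 11 faults.
11 > 10: adding a frame increased faults — Belady's anomaly.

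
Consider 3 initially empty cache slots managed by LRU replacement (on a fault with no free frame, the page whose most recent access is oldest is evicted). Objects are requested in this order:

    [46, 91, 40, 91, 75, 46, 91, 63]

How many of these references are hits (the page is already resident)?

2

46: miss, frames [46]
91: miss, frames [46, 91]
40: miss, frames [46, 91, 40]
91: hit
75: miss, evict 46, frames [40, 91, 75]
46: miss, evict 40, frames [91, 75, 46]
91: hit
63: miss, evict 75, frames [46, 91, 63]
Hits: 2.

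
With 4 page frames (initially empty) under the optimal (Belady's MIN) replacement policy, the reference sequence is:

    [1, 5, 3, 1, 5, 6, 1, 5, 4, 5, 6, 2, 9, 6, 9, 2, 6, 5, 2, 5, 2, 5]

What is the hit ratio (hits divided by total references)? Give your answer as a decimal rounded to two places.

0.68

1 -> miss, frames [1]
5 -> miss, frames [1, 5]
3 -> miss, frames [1, 5, 3]
1 -> hit
5 -> hit
6 -> miss, frames [1, 5, 3, 6]
1 -> hit
5 -> hit
4 -> miss, evict 3, frames [1, 5, 6, 4]
5 -> hit
6 -> hit
2 -> miss, evict 4, frames [1, 5, 6, 2]
9 -> miss, evict 1, frames [5, 6, 2, 9]
6 -> hit
9 -> hit
2 -> hit
6 -> hit
5 -> hit
2 -> hit
5 -> hit
2 -> hit
5 -> hit
Hits: 15 of 22 references → 15/22 = 0.6818.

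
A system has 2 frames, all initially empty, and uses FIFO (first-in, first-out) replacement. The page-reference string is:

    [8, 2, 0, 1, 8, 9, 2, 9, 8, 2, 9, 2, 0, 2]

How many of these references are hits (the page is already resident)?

3

8: miss, frames (8)
2: miss, frames (8 2)
0: miss, evict 8, frames (2 0)
1: miss, evict 2, frames (0 1)
8: miss, evict 0, frames (1 8)
9: miss, evict 1, frames (8 9)
2: miss, evict 8, frames (9 2)
9: hit
8: miss, evict 9, frames (2 8)
2: hit
9: miss, evict 2, frames (8 9)
2: miss, evict 8, frames (9 2)
0: miss, evict 9, frames (2 0)
2: hit
Hits: 3.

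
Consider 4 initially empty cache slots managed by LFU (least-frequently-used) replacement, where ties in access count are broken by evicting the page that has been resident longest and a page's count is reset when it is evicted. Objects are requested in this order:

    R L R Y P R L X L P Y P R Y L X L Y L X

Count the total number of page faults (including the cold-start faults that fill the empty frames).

R: fault, frames (R)
L: fault, frames (R L)
R: hit
Y: fault, frames (R L Y)
P: fault, frames (R L Y P)
R: hit
L: hit
X: fault, evict Y, frames (R L P X)
L: hit
P: hit
Y: fault, evict X, frames (R L P Y)
P: hit
R: hit
Y: hit
L: hit
X: fault, evict Y, frames (R L P X)
L: hit
Y: fault, evict X, frames (R L P Y)
L: hit
X: fault, evict Y, frames (R L P X)
Page faults: 9.

9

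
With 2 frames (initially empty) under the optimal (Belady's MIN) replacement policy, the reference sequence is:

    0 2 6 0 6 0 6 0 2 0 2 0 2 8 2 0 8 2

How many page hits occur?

11

0: fault, frames (0)
2: fault, frames (0 2)
6: fault, evict 2, frames (0 6)
0: hit
6: hit
0: hit
6: hit
0: hit
2: fault, evict 6, frames (0 2)
0: hit
2: hit
0: hit
2: hit
8: fault, evict 0, frames (2 8)
2: hit
0: fault, evict 2, frames (8 0)
8: hit
2: fault, evict 0, frames (8 2)
Hits: 11.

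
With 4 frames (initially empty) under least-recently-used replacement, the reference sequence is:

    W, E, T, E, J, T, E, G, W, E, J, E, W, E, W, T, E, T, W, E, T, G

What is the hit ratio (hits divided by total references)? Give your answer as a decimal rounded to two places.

0.59

W -> fault, frames [W]
E -> fault, frames [W, E]
T -> fault, frames [W, E, T]
E -> hit
J -> fault, frames [W, T, E, J]
T -> hit
E -> hit
G -> fault, evict W, frames [J, T, E, G]
W -> fault, evict J, frames [T, E, G, W]
E -> hit
J -> fault, evict T, frames [G, W, E, J]
E -> hit
W -> hit
E -> hit
W -> hit
T -> fault, evict G, frames [J, E, W, T]
E -> hit
T -> hit
W -> hit
E -> hit
T -> hit
G -> fault, evict J, frames [W, E, T, G]
Hits: 13 of 22 references → 13/22 = 0.5909.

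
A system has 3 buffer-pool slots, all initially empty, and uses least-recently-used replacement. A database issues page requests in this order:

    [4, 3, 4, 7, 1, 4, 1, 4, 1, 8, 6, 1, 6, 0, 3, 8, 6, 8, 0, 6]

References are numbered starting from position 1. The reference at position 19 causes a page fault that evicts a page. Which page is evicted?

3

pos 1: 4 → fault, frames {4}
pos 2: 3 → fault, frames {4,3}
pos 3: 4 → hit
pos 4: 7 → fault, frames {3,4,7}
pos 5: 1 → fault, evict 3, frames {4,7,1}
pos 6: 4 → hit
pos 7: 1 → hit
pos 8: 4 → hit
pos 9: 1 → hit
pos 10: 8 → fault, evict 7, frames {4,1,8}
pos 11: 6 → fault, evict 4, frames {1,8,6}
pos 12: 1 → hit
pos 13: 6 → hit
pos 14: 0 → fault, evict 8, frames {1,6,0}
pos 15: 3 → fault, evict 1, frames {6,0,3}
pos 16: 8 → fault, evict 6, frames {0,3,8}
pos 17: 6 → fault, evict 0, frames {3,8,6}
pos 18: 8 → hit
pos 19: 0 → fault, evict 3, frames {6,8,0}
At position 19, page 3 is evicted.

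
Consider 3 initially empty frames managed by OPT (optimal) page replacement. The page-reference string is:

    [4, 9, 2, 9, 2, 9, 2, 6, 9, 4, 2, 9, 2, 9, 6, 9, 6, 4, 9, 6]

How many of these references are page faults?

4 → fault, frames {4}
9 → fault, frames {4,9}
2 → fault, frames {4,9,2}
9 → hit
2 → hit
9 → hit
2 → hit
6 → fault, evict 2, frames {4,9,6}
9 → hit
4 → hit
2 → fault, evict 4, frames {9,6,2}
9 → hit
2 → hit
9 → hit
6 → hit
9 → hit
6 → hit
4 → fault, evict 2, frames {9,6,4}
9 → hit
6 → hit
Page faults: 6.

6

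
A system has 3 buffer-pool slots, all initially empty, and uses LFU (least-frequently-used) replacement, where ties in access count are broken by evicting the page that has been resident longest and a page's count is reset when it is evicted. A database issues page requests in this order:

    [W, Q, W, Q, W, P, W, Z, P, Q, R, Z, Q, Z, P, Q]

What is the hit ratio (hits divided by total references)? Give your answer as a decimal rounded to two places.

0.50

W: fault, frames {W}
Q: fault, frames {W,Q}
W: hit
Q: hit
W: hit
P: fault, frames {W,Q,P}
W: hit
Z: fault, evict P, frames {W,Q,Z}
P: fault, evict Z, frames {W,Q,P}
Q: hit
R: fault, evict P, frames {W,Q,R}
Z: fault, evict R, frames {W,Q,Z}
Q: hit
Z: hit
P: fault, evict Z, frames {W,Q,P}
Q: hit
Hits: 8 of 16 references → 8/16 = 0.5000.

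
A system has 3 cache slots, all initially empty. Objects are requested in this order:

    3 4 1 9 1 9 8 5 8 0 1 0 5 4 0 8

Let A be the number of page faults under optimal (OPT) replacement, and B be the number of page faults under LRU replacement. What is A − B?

-2

Under OPT: F F F F . . F F . F . . . F . F → 9 faults.
Under LRU: F F F F . . F F . F F . F F . F → 11 faults.
A − B = 9 − 11 = -2.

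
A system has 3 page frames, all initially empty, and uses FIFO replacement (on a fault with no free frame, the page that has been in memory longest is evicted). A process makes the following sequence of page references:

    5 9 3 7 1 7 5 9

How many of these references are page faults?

5: fault, frames {5}
9: fault, frames {5,9}
3: fault, frames {5,9,3}
7: fault, evict 5, frames {9,3,7}
1: fault, evict 9, frames {3,7,1}
7: hit
5: fault, evict 3, frames {7,1,5}
9: fault, evict 7, frames {1,5,9}
Page faults: 7.

7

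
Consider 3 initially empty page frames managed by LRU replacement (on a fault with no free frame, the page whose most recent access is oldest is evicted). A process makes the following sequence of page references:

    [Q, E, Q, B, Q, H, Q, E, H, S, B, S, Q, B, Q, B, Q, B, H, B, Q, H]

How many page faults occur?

9

Q: fault, frames [Q]
E: fault, frames [Q, E]
Q: hit
B: fault, frames [E, Q, B]
Q: hit
H: fault, evict E, frames [B, Q, H]
Q: hit
E: fault, evict B, frames [H, Q, E]
H: hit
S: fault, evict Q, frames [E, H, S]
B: fault, evict E, frames [H, S, B]
S: hit
Q: fault, evict H, frames [B, S, Q]
B: hit
Q: hit
B: hit
Q: hit
B: hit
H: fault, evict S, frames [Q, B, H]
B: hit
Q: hit
H: hit
Page faults: 9.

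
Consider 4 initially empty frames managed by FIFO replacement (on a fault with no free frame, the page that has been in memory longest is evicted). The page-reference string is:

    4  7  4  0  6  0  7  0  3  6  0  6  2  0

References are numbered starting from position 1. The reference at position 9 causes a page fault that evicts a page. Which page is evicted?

4

pos 1: 4 → miss, frames (4)
pos 2: 7 → miss, frames (4 7)
pos 3: 4 → hit
pos 4: 0 → miss, frames (4 7 0)
pos 5: 6 → miss, frames (4 7 0 6)
pos 6: 0 → hit
pos 7: 7 → hit
pos 8: 0 → hit
pos 9: 3 → miss, evict 4, frames (7 0 6 3)
At position 9, page 4 is evicted.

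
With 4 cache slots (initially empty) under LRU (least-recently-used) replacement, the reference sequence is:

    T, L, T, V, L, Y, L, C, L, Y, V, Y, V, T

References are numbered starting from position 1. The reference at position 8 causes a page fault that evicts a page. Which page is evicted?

pos 1: T: miss, frames (T)
pos 2: L: miss, frames (T L)
pos 3: T: hit
pos 4: V: miss, frames (L T V)
pos 5: L: hit
pos 6: Y: miss, frames (T V L Y)
pos 7: L: hit
pos 8: C: miss, evict T, frames (V Y L C)
At position 8, page T is evicted.

T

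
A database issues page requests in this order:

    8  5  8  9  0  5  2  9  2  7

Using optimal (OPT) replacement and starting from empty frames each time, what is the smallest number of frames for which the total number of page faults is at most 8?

2

f=1: 10 faults
f=2: 7 faults
f=3: 6 faults
f=4: 6 faults
f=5: 6 faults
f=6: 6 faults
Smallest f with faults ≤ 8 is 2.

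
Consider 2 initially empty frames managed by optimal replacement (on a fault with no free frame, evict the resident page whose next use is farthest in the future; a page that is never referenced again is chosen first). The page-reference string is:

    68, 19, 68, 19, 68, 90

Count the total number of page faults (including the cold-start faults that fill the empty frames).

68 -> fault, frames [68]
19 -> fault, frames [68, 19]
68 -> hit
19 -> hit
68 -> hit
90 -> fault, evict 19, frames [68, 90]
Page faults: 3.

3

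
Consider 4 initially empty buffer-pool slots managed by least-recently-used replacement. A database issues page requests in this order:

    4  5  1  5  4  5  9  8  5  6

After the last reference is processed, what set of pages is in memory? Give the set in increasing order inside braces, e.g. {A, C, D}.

4 -> miss, frames (4)
5 -> miss, frames (4 5)
1 -> miss, frames (4 5 1)
5 -> hit
4 -> hit
5 -> hit
9 -> miss, frames (1 4 5 9)
8 -> miss, evict 1, frames (4 5 9 8)
5 -> hit
6 -> miss, evict 4, frames (9 8 5 6)

{5, 6, 8, 9}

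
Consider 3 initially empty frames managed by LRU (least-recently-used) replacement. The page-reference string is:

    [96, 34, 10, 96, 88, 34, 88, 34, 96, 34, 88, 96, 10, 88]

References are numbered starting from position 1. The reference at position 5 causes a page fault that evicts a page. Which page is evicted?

pos 1: 96 -> fault, frames {96}
pos 2: 34 -> fault, frames {96,34}
pos 3: 10 -> fault, frames {96,34,10}
pos 4: 96 -> hit
pos 5: 88 -> fault, evict 34, frames {10,96,88}
At position 5, page 34 is evicted.

34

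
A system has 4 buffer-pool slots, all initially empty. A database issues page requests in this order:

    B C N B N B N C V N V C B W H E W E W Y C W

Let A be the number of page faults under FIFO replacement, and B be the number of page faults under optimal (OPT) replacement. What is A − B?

Under FIFO: F F F . . . . . F . . . . F F F . . . F F F → 10 faults.
Under OPT: F F F . . . . . F . . . . F F F . . . F . . → 8 faults.
A − B = 10 − 8 = 2.

2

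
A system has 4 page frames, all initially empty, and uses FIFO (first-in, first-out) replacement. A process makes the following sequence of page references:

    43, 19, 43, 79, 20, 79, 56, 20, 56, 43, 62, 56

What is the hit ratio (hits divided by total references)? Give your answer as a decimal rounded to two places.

43: fault, frames {43}
19: fault, frames {43,19}
43: hit
79: fault, frames {43,19,79}
20: fault, frames {43,19,79,20}
79: hit
56: fault, evict 43, frames {19,79,20,56}
20: hit
56: hit
43: fault, evict 19, frames {79,20,56,43}
62: fault, evict 79, frames {20,56,43,62}
56: hit
Hits: 5 of 12 references → 5/12 = 0.4167.

0.42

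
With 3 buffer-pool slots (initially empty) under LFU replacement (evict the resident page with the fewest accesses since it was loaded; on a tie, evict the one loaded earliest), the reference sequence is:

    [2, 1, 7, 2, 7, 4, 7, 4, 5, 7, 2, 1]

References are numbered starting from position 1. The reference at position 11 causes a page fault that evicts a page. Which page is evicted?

5

pos 1: 2: fault, frames [2]
pos 2: 1: fault, frames [2, 1]
pos 3: 7: fault, frames [2, 1, 7]
pos 4: 2: hit
pos 5: 7: hit
pos 6: 4: fault, evict 1, frames [2, 7, 4]
pos 7: 7: hit
pos 8: 4: hit
pos 9: 5: fault, evict 2, frames [7, 4, 5]
pos 10: 7: hit
pos 11: 2: fault, evict 5, frames [7, 4, 2]
At position 11, page 5 is evicted.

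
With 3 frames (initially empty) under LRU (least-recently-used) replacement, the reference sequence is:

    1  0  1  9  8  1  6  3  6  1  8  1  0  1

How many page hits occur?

1 → fault, frames (1)
0 → fault, frames (1 0)
1 → hit
9 → fault, frames (0 1 9)
8 → fault, evict 0, frames (1 9 8)
1 → hit
6 → fault, evict 9, frames (8 1 6)
3 → fault, evict 8, frames (1 6 3)
6 → hit
1 → hit
8 → fault, evict 3, frames (6 1 8)
1 → hit
0 → fault, evict 6, frames (8 1 0)
1 → hit
Hits: 6.

6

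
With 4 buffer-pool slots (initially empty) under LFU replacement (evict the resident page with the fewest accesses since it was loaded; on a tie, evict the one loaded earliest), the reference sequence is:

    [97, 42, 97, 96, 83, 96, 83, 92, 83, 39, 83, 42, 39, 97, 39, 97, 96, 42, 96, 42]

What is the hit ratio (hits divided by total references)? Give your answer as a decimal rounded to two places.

97 → miss, frames {97}
42 → miss, frames {97,42}
97 → hit
96 → miss, frames {97,42,96}
83 → miss, frames {97,42,96,83}
96 → hit
83 → hit
92 → miss, evict 42, frames {97,96,83,92}
83 → hit
39 → miss, evict 92, frames {97,96,83,39}
83 → hit
42 → miss, evict 39, frames {97,96,83,42}
39 → miss, evict 42, frames {97,96,83,39}
97 → hit
39 → hit
97 → hit
96 → hit
42 → miss, evict 39, frames {97,96,83,42}
96 → hit
42 → hit
Hits: 11 of 20 references → 11/20 = 0.5500.

0.55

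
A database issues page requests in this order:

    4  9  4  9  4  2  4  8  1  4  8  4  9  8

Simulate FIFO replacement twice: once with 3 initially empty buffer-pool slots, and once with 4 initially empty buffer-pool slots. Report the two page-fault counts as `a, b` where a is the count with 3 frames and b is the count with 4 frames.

3 frames: F F . . . F . F F F . . F F → 8 faults.
4 frames: F F . . . F . F F F . . F . → 7 faults.
7 < 8: adding a frame reduced faults, as is typical.

8, 7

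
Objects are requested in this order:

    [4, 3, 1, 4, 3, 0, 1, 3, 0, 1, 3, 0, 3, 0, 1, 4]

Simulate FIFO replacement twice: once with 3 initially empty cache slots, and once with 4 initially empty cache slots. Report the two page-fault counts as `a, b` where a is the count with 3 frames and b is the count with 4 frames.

5, 4

3 frames: F F F . . F . . . . . . . . . F → 5 faults.
4 frames: F F F . . F . . . . . . . . . . → 4 faults.
4 < 5: adding a frame reduced faults, as is typical.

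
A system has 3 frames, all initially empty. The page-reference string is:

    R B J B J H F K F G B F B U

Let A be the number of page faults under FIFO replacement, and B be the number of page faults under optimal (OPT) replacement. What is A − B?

2

Under FIFO: F F F . . F F F . F F F . F → 10 faults.
Under OPT: F F F . . F F F . F . . . F → 8 faults.
A − B = 10 − 8 = 2.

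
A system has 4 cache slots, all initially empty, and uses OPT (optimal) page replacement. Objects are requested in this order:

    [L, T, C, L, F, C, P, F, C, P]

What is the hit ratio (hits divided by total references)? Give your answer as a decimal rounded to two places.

L -> fault, frames [L]
T -> fault, frames [L, T]
C -> fault, frames [L, T, C]
L -> hit
F -> fault, frames [L, T, C, F]
C -> hit
P -> fault, evict T, frames [L, C, F, P]
F -> hit
C -> hit
P -> hit
Hits: 5 of 10 references → 5/10 = 0.5000.

0.50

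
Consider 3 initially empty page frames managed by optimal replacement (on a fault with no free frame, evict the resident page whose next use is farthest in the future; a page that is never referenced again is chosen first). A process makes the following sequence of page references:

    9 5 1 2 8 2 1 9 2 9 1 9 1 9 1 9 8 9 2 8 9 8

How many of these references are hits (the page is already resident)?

15

9 → miss, frames (9)
5 → miss, frames (9 5)
1 → miss, frames (9 5 1)
2 → miss, evict 5, frames (9 1 2)
8 → miss, evict 9, frames (1 2 8)
2 → hit
1 → hit
9 → miss, evict 8, frames (1 2 9)
2 → hit
9 → hit
1 → hit
9 → hit
1 → hit
9 → hit
1 → hit
9 → hit
8 → miss, evict 1, frames (2 9 8)
9 → hit
2 → hit
8 → hit
9 → hit
8 → hit
Hits: 15.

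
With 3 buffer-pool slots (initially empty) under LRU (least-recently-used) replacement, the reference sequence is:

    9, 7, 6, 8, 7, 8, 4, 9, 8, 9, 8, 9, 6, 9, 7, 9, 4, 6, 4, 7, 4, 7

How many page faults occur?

11

9 -> miss, frames {9}
7 -> miss, frames {9,7}
6 -> miss, frames {9,7,6}
8 -> miss, evict 9, frames {7,6,8}
7 -> hit
8 -> hit
4 -> miss, evict 6, frames {7,8,4}
9 -> miss, evict 7, frames {8,4,9}
8 -> hit
9 -> hit
8 -> hit
9 -> hit
6 -> miss, evict 4, frames {8,9,6}
9 -> hit
7 -> miss, evict 8, frames {6,9,7}
9 -> hit
4 -> miss, evict 6, frames {7,9,4}
6 -> miss, evict 7, frames {9,4,6}
4 -> hit
7 -> miss, evict 9, frames {6,4,7}
4 -> hit
7 -> hit
Page faults: 11.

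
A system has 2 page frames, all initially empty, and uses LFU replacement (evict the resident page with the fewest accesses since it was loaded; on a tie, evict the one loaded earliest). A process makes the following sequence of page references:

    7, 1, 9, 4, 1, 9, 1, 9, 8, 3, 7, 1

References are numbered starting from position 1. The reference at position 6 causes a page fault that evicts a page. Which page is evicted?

pos 1: 7 -> miss, frames [7]
pos 2: 1 -> miss, frames [7, 1]
pos 3: 9 -> miss, evict 7, frames [1, 9]
pos 4: 4 -> miss, evict 1, frames [9, 4]
pos 5: 1 -> miss, evict 9, frames [4, 1]
pos 6: 9 -> miss, evict 4, frames [1, 9]
At position 6, page 4 is evicted.

4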